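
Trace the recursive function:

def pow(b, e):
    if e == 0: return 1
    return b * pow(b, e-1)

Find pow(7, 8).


pow(7, 8)
= 7 * pow(7, 7)
= 7 * 7 * pow(7, 6)
= 7 * 7 * 7 * pow(7, 5)
= 7 * 7 * 7 * 7 * pow(7, 4)
= 7 * 7 * 7 * 7 * 7 * pow(7, 3)
= 7 * 7 * 7 * 7 * 7 * 7 * pow(7, 2)
= 7 * 7 * 7 * 7 * 7 * 7 * 7 * pow(7, 1)
= 7 * 7 * 7 * 7 * 7 * 7 * 7 * 7 * pow(7, 0)
= 7 * 7 * 7 * 7 * 7 * 7 * 7 * 7 * 1
= 5764801

5764801


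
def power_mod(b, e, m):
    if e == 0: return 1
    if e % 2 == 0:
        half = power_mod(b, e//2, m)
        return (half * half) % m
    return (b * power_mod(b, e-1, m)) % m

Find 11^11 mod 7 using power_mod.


power_mod(11, 11, 7): e is odd, compute power_mod(11, 10, 7)
  power_mod(11, 10, 7): e is even, compute power_mod(11, 5, 7)
    power_mod(11, 5, 7): e is odd, compute power_mod(11, 4, 7)
      power_mod(11, 4, 7): e is even, compute power_mod(11, 2, 7)
        power_mod(11, 2, 7): e is even, compute power_mod(11, 1, 7)
          power_mod(11, 1, 7): e is odd, compute power_mod(11, 0, 7)
          power_mod(11, 0, 7) = 1
          (11 * 1) % 7 = 4
        half=4, (4*4) % 7 = 2
      half=2, (2*2) % 7 = 4
    (11 * 4) % 7 = 2
  half=2, (2*2) % 7 = 4
(11 * 4) % 7 = 2

2


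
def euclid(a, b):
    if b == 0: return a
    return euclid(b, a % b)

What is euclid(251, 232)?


euclid(251, 232) = euclid(232, 19)
euclid(232, 19) = euclid(19, 4)
euclid(19, 4) = euclid(4, 3)
euclid(4, 3) = euclid(3, 1)
euclid(3, 1) = euclid(1, 0)
euclid(1, 0) = 1  (base case)

1


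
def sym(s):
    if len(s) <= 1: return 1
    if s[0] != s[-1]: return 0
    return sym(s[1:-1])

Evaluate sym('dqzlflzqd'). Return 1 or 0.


sym('dqzlflzqd'): s[0]='d' == s[-1]='d' -> check sym('qzlflzq')
sym('qzlflzq'): s[0]='q' == s[-1]='q' -> check sym('zlflz')
sym('zlflz'): s[0]='z' == s[-1]='z' -> check sym('lfl')
sym('lfl'): s[0]='l' == s[-1]='l' -> check sym('f')
sym('f'): len <= 1 -> return 1  (base case)
Result: 1 (palindrome)

1


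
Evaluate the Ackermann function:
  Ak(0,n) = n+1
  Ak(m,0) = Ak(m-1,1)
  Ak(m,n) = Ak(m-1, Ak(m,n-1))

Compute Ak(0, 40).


Ak(0, 40) = 41
Result: Ak(0, 40) = 41

41


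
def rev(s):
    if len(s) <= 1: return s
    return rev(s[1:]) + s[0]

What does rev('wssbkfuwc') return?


rev('wssbkfuwc') = rev('ssbkfuwc') + 'w'
rev('ssbkfuwc') = rev('sbkfuwc') + 's'
rev('sbkfuwc') = rev('bkfuwc') + 's'
rev('bkfuwc') = rev('kfuwc') + 'b'
rev('kfuwc') = rev('fuwc') + 'k'
rev('fuwc') = rev('uwc') + 'f'
rev('uwc') = rev('wc') + 'u'
rev('wc') = rev('c') + 'w'
rev('c') = 'c'  (base case)
Concatenating: 'c' + 'w' + 'u' + 'f' + 'k' + 'b' + 's' + 's' + 'w' = 'cwufkbssw'

cwufkbssw


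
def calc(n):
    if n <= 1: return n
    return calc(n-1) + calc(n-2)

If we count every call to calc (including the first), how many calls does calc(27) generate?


Let C(n) = total calls for calc(n)
C(0) = 1, C(1) = 1
C(2) = 1 + C(1) + C(0) = 1 + 1 + 1 = 3
C(3) = 1 + C(2) + C(1) = 1 + 3 + 1 = 5
C(4) = 1 + C(3) + C(2) = 1 + 5 + 3 = 9
C(5) = 1 + C(4) + C(3) = 1 + 9 + 5 = 15
C(6) = 1 + C(5) + C(4) = 1 + 15 + 9 = 25
C(7) = 1 + C(6) + C(5) = 1 + 25 + 15 = 41
C(8) = 1 + C(7) + C(6) = 1 + 41 + 25 = 67
C(9) = 1 + C(8) + C(7) = 1 + 67 + 41 = 109
C(10) = 1 + C(9) + C(8) = 1 + 109 + 67 = 177
C(11) = 1 + C(10) + C(9) = 1 + 177 + 109 = 287
C(12) = 1 + C(11) + C(10) = 1 + 287 + 177 = 465
C(13) = 1 + C(12) + C(11) = 1 + 465 + 287 = 753
C(14) = 1 + C(13) + C(12) = 1 + 753 + 465 = 1219
C(15) = 1 + C(14) + C(13) = 1 + 1219 + 753 = 1973
C(16) = 1 + C(15) + C(14) = 1 + 1973 + 1219 = 3193
C(17) = 1 + C(16) + C(15) = 1 + 3193 + 1973 = 5167
C(18) = 1 + C(17) + C(16) = 1 + 5167 + 3193 = 8361
C(19) = 1 + C(18) + C(17) = 1 + 8361 + 5167 = 13529
C(20) = 1 + C(19) + C(18) = 1 + 13529 + 8361 = 21891
C(21) = 1 + C(20) + C(19) = 1 + 21891 + 13529 = 35421
C(22) = 1 + C(21) + C(20) = 1 + 35421 + 21891 = 57313
C(23) = 1 + C(22) + C(21) = 1 + 57313 + 35421 = 92735
C(24) = 1 + C(23) + C(22) = 1 + 92735 + 57313 = 150049
C(25) = 1 + C(24) + C(23) = 1 + 150049 + 92735 = 242785
C(26) = 1 + C(25) + C(24) = 1 + 242785 + 150049 = 392835
C(27) = 1 + C(26) + C(25) = 1 + 392835 + 242785 = 635621

635621


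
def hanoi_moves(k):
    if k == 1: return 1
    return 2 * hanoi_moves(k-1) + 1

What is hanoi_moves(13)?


hanoi_moves(13) = 2 * hanoi_moves(12) + 1
hanoi_moves(12) = 2 * hanoi_moves(11) + 1
hanoi_moves(11) = 2 * hanoi_moves(10) + 1
hanoi_moves(10) = 2 * hanoi_moves(9) + 1
hanoi_moves(9) = 2 * hanoi_moves(8) + 1
hanoi_moves(8) = 2 * hanoi_moves(7) + 1
hanoi_moves(7) = 2 * hanoi_moves(6) + 1
hanoi_moves(6) = 2 * hanoi_moves(5) + 1
hanoi_moves(5) = 2 * hanoi_moves(4) + 1
hanoi_moves(4) = 2 * hanoi_moves(3) + 1
hanoi_moves(3) = 2 * hanoi_moves(2) + 1
hanoi_moves(2) = 2 * hanoi_moves(1) + 1
hanoi_moves(1) = 1  (base case)
hanoi_moves(2) = 2 * 1 + 1 = 3
hanoi_moves(3) = 2 * 3 + 1 = 7
hanoi_moves(4) = 2 * 7 + 1 = 15
hanoi_moves(5) = 2 * 15 + 1 = 31
hanoi_moves(6) = 2 * 31 + 1 = 63
hanoi_moves(7) = 2 * 63 + 1 = 127
hanoi_moves(8) = 2 * 127 + 1 = 255
hanoi_moves(9) = 2 * 255 + 1 = 511
hanoi_moves(10) = 2 * 511 + 1 = 1023
hanoi_moves(11) = 2 * 1023 + 1 = 2047
hanoi_moves(12) = 2 * 2047 + 1 = 4095
hanoi_moves(13) = 2 * 4095 + 1 = 8191

8191


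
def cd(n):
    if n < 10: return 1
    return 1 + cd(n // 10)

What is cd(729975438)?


cd(729975438) = 1 + cd(72997543)
cd(72997543) = 1 + cd(7299754)
cd(7299754) = 1 + cd(729975)
cd(729975) = 1 + cd(72997)
cd(72997) = 1 + cd(7299)
cd(7299) = 1 + cd(729)
cd(729) = 1 + cd(72)
cd(72) = 1 + cd(7)
cd(7) = 1  (base case: 7 < 10)
Unwinding: 1 + 1 + 1 + 1 + 1 + 1 + 1 + 1 + 1 = 9

9


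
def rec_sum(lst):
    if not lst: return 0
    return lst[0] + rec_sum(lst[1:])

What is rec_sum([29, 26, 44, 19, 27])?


rec_sum([29, 26, 44, 19, 27]) = 29 + rec_sum([26, 44, 19, 27])
rec_sum([26, 44, 19, 27]) = 26 + rec_sum([44, 19, 27])
rec_sum([44, 19, 27]) = 44 + rec_sum([19, 27])
rec_sum([19, 27]) = 19 + rec_sum([27])
rec_sum([27]) = 27 + rec_sum([])
rec_sum([]) = 0  (base case)
Total: 29 + 26 + 44 + 19 + 27 + 0 = 145

145


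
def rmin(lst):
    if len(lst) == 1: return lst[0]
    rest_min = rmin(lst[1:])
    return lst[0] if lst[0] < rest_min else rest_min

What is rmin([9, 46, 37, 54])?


rmin([9, 46, 37, 54]): compare 9 with rmin([46, 37, 54])
rmin([46, 37, 54]): compare 46 with rmin([37, 54])
rmin([37, 54]): compare 37 with rmin([54])
rmin([54]) = 54  (base case)
Compare 37 with 54 -> 37
Compare 46 with 37 -> 37
Compare 9 with 37 -> 9

9


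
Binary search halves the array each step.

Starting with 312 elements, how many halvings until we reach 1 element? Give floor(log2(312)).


312 / 2 = 156
156 / 2 = 78
78 / 2 = 39
39 / 2 = 19
19 / 2 = 9
9 / 2 = 4
4 / 2 = 2
2 / 2 = 1
Reached 1 after 8 halvings

8


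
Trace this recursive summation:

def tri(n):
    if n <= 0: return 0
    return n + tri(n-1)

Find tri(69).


tri(69)
= 69 + 68 + 67 + 66 + 65 + 64 + 63 + 62 + 61 + 60 + 59 + 58 + 57 + 56 + 55 + 54 + 53 + 52 + 51 + 50 + 49 + 48 + 47 + 46 + 45 + 44 + 43 + 42 + 41 + 40 + 39 + 38 + 37 + 36 + 35 + 34 + 33 + 32 + 31 + 30 + 29 + 28 + 27 + 26 + 25 + 24 + 23 + 22 + 21 + 20 + 19 + 18 + 17 + 16 + 15 + 14 + 13 + 12 + 11 + 10 + 9 + 8 + 7 + 6 + 5 + 4 + 3 + 2 + 1 + tri(0)
= 69 + 68 + 67 + 66 + 65 + 64 + 63 + 62 + 61 + 60 + 59 + 58 + 57 + 56 + 55 + 54 + 53 + 52 + 51 + 50 + 49 + 48 + 47 + 46 + 45 + 44 + 43 + 42 + 41 + 40 + 39 + 38 + 37 + 36 + 35 + 34 + 33 + 32 + 31 + 30 + 29 + 28 + 27 + 26 + 25 + 24 + 23 + 22 + 21 + 20 + 19 + 18 + 17 + 16 + 15 + 14 + 13 + 12 + 11 + 10 + 9 + 8 + 7 + 6 + 5 + 4 + 3 + 2 + 1 + 0
= 2415

2415


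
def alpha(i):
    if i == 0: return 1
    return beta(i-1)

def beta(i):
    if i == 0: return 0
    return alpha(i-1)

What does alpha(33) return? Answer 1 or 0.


alpha(33) = beta(32)
beta(32) = alpha(31)
alpha(31) = beta(30)
beta(30) = alpha(29)
alpha(29) = beta(28)
beta(28) = alpha(27)
alpha(27) = beta(26)
beta(26) = alpha(25)
alpha(25) = beta(24)
beta(24) = alpha(23)
alpha(23) = beta(22)
beta(22) = alpha(21)
alpha(21) = beta(20)
beta(20) = alpha(19)
alpha(19) = beta(18)
beta(18) = alpha(17)
alpha(17) = beta(16)
beta(16) = alpha(15)
alpha(15) = beta(14)
beta(14) = alpha(13)
alpha(13) = beta(12)
beta(12) = alpha(11)
alpha(11) = beta(10)
beta(10) = alpha(9)
alpha(9) = beta(8)
beta(8) = alpha(7)
alpha(7) = beta(6)
beta(6) = alpha(5)
alpha(5) = beta(4)
beta(4) = alpha(3)
alpha(3) = beta(2)
beta(2) = alpha(1)
alpha(1) = beta(0)
beta(0) = 0  (base case)
Result: 0

0


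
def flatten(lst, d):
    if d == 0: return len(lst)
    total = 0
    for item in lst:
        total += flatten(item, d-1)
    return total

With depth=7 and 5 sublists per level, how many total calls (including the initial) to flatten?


At depth 0 (root): 1 call
At depth 1: each of 1 parents calls flatten on 5 children = 5 calls
At depth 2: each of 5 parents calls flatten on 5 children = 25 calls
At depth 3: each of 25 parents calls flatten on 5 children = 125 calls
At depth 4: each of 125 parents calls flatten on 5 children = 625 calls
At depth 5: each of 625 parents calls flatten on 5 children = 3125 calls
At depth 6: each of 3125 parents calls flatten on 5 children = 15625 calls
At depth 7: each of 15625 parents calls flatten on 5 children = 78125 calls
Total: 1 + 5 + 25 + 125 + 625 + 3125 + 15625 + 78125 = 97656

97656


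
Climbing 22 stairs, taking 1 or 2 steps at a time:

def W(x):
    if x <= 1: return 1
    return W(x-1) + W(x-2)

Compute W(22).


Building up from base cases:
W(0) = 1
W(1) = 1
W(2) = W(1) + W(0) = 1 + 1 = 2
W(3) = W(2) + W(1) = 2 + 1 = 3
W(4) = W(3) + W(2) = 3 + 2 = 5
W(5) = W(4) + W(3) = 5 + 3 = 8
W(6) = W(5) + W(4) = 8 + 5 = 13
W(7) = W(6) + W(5) = 13 + 8 = 21
W(8) = W(7) + W(6) = 21 + 13 = 34
W(9) = W(8) + W(7) = 34 + 21 = 55
W(10) = W(9) + W(8) = 55 + 34 = 89
W(11) = W(10) + W(9) = 89 + 55 = 144
W(12) = W(11) + W(10) = 144 + 89 = 233
W(13) = W(12) + W(11) = 233 + 144 = 377
W(14) = W(13) + W(12) = 377 + 233 = 610
W(15) = W(14) + W(13) = 610 + 377 = 987
W(16) = W(15) + W(14) = 987 + 610 = 1597
W(17) = W(16) + W(15) = 1597 + 987 = 2584
W(18) = W(17) + W(16) = 2584 + 1597 = 4181
W(19) = W(18) + W(17) = 4181 + 2584 = 6765
W(20) = W(19) + W(18) = 6765 + 4181 = 10946
W(21) = W(20) + W(19) = 10946 + 6765 = 17711
W(22) = W(21) + W(20) = 17711 + 10946 = 28657

28657


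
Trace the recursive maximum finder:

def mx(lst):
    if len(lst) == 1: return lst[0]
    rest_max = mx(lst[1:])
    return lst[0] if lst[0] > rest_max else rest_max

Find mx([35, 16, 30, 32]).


mx([35, 16, 30, 32]): compare 35 with mx([16, 30, 32])
mx([16, 30, 32]): compare 16 with mx([30, 32])
mx([30, 32]): compare 30 with mx([32])
mx([32]) = 32  (base case)
Compare 30 with 32 -> 32
Compare 16 with 32 -> 32
Compare 35 with 32 -> 35

35


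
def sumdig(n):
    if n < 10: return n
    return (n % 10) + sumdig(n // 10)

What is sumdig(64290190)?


sumdig(64290190) = 0 + sumdig(6429019)
sumdig(6429019) = 9 + sumdig(642901)
sumdig(642901) = 1 + sumdig(64290)
sumdig(64290) = 0 + sumdig(6429)
sumdig(6429) = 9 + sumdig(642)
sumdig(642) = 2 + sumdig(64)
sumdig(64) = 4 + sumdig(6)
sumdig(6) = 6  (base case)
Total: 0 + 9 + 1 + 0 + 9 + 2 + 4 + 6 = 31

31


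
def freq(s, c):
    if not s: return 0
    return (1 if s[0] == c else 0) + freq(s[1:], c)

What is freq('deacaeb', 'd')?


s[0]='d' == 'd' -> 1
s[0]='e' != 'd' -> 0
s[0]='a' != 'd' -> 0
s[0]='c' != 'd' -> 0
s[0]='a' != 'd' -> 0
s[0]='e' != 'd' -> 0
s[0]='b' != 'd' -> 0
Sum: 1 + 0 + 0 + 0 + 0 + 0 + 0 = 1

1


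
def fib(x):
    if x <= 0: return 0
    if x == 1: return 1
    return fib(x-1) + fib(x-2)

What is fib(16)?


Computing fib(16) bottom-up:
fib(0) = 0
fib(1) = 1
fib(2) = fib(1) + fib(0) = 1 + 0 = 1
fib(3) = fib(2) + fib(1) = 1 + 1 = 2
fib(4) = fib(3) + fib(2) = 2 + 1 = 3
fib(5) = fib(4) + fib(3) = 3 + 2 = 5
fib(6) = fib(5) + fib(4) = 5 + 3 = 8
fib(7) = fib(6) + fib(5) = 8 + 5 = 13
fib(8) = fib(7) + fib(6) = 13 + 8 = 21
fib(9) = fib(8) + fib(7) = 21 + 13 = 34
fib(10) = fib(9) + fib(8) = 34 + 21 = 55
fib(11) = fib(10) + fib(9) = 55 + 34 = 89
fib(12) = fib(11) + fib(10) = 89 + 55 = 144
fib(13) = fib(12) + fib(11) = 144 + 89 = 233
fib(14) = fib(13) + fib(12) = 233 + 144 = 377
fib(15) = fib(14) + fib(13) = 377 + 233 = 610
fib(16) = fib(15) + fib(14) = 610 + 377 = 987

987


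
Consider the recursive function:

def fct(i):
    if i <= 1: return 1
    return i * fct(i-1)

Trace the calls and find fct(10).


fct(10)
= 10 * fct(9)
= 10 * 9 * fct(8)
= 10 * 9 * 8 * fct(7)
= 10 * 9 * 8 * 7 * fct(6)
= 10 * 9 * 8 * 7 * 6 * fct(5)
= 10 * 9 * 8 * 7 * 6 * 5 * fct(4)
= 10 * 9 * 8 * 7 * 6 * 5 * 4 * fct(3)
= 10 * 9 * 8 * 7 * 6 * 5 * 4 * 3 * fct(2)
= 10 * 9 * 8 * 7 * 6 * 5 * 4 * 3 * 2 * fct(1)
= 10 * 9 * 8 * 7 * 6 * 5 * 4 * 3 * 2 * 1
= 3628800

3628800


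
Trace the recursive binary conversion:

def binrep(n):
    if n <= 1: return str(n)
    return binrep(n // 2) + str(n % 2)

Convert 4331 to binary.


binrep(4331) = binrep(2165) + '1'
binrep(2165) = binrep(1082) + '1'
binrep(1082) = binrep(541) + '0'
binrep(541) = binrep(270) + '1'
binrep(270) = binrep(135) + '0'
binrep(135) = binrep(67) + '1'
binrep(67) = binrep(33) + '1'
binrep(33) = binrep(16) + '1'
binrep(16) = binrep(8) + '0'
binrep(8) = binrep(4) + '0'
binrep(4) = binrep(2) + '0'
binrep(2) = binrep(1) + '0'
binrep(1) = '1'  (base case)
Concatenating: '1' + '0' + '0' + '0' + '0' + '1' + '1' + '1' + '0' + '1' + '0' + '1' + '1' = '1000011101011'

1000011101011


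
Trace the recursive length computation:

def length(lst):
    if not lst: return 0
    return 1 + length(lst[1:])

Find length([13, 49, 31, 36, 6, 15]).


length([13, 49, 31, 36, 6, 15]) = 1 + length([49, 31, 36, 6, 15])
length([49, 31, 36, 6, 15]) = 1 + length([31, 36, 6, 15])
length([31, 36, 6, 15]) = 1 + length([36, 6, 15])
length([36, 6, 15]) = 1 + length([6, 15])
length([6, 15]) = 1 + length([15])
length([15]) = 1 + length([])
length([]) = 0  (base case)
Unwinding: 1 + 1 + 1 + 1 + 1 + 1 + 0 = 6

6


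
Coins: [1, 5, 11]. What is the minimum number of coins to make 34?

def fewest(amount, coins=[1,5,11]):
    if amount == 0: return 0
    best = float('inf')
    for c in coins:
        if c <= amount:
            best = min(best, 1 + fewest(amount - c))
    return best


Building up with DP:
fewest(0) = 0
fewest(1) = min(1+fewest(0)=1+0=1) = 1
fewest(2) = min(1+fewest(1)=1+1=2) = 2
fewest(3) = min(1+fewest(2)=1+2=3) = 3
fewest(4) = min(1+fewest(3)=1+3=4) = 4
fewest(5) = min(1+fewest(4)=1+4=5, 1+fewest(0)=1+0=1) = 1
fewest(6) = min(1+fewest(5)=1+1=2, 1+fewest(1)=1+1=2) = 2
fewest(7) = min(1+fewest(6)=1+2=3, 1+fewest(2)=1+2=3) = 3
fewest(8) = min(1+fewest(7)=1+3=4, 1+fewest(3)=1+3=4) = 4
fewest(9) = min(1+fewest(8)=1+4=5, 1+fewest(4)=1+4=5) = 5
fewest(10) = min(1+fewest(9)=1+5=6, 1+fewest(5)=1+1=2) = 2
fewest(11) = min(1+fewest(10)=1+2=3, 1+fewest(6)=1+2=3, 1+fewest(0)=1+0=1) = 1
fewest(12) = min(1+fewest(11)=1+1=2, 1+fewest(7)=1+3=4, 1+fewest(1)=1+1=2) = 2
fewest(13) = min(1+fewest(12)=1+2=3, 1+fewest(8)=1+4=5, 1+fewest(2)=1+2=3) = 3
fewest(14) = min(1+fewest(13)=1+3=4, 1+fewest(9)=1+5=6, 1+fewest(3)=1+3=4) = 4
fewest(15) = min(1+fewest(14)=1+4=5, 1+fewest(10)=1+2=3, 1+fewest(4)=1+4=5) = 3
fewest(16) = min(1+fewest(15)=1+3=4, 1+fewest(11)=1+1=2, 1+fewest(5)=1+1=2) = 2
fewest(17) = min(1+fewest(16)=1+2=3, 1+fewest(12)=1+2=3, 1+fewest(6)=1+2=3) = 3
fewest(18) = min(1+fewest(17)=1+3=4, 1+fewest(13)=1+3=4, 1+fewest(7)=1+3=4) = 4
fewest(19) = min(1+fewest(18)=1+4=5, 1+fewest(14)=1+4=5, 1+fewest(8)=1+4=5) = 5
fewest(20) = min(1+fewest(19)=1+5=6, 1+fewest(15)=1+3=4, 1+fewest(9)=1+5=6) = 4
fewest(21) = min(1+fewest(20)=1+4=5, 1+fewest(16)=1+2=3, 1+fewest(10)=1+2=3) = 3
fewest(22) = min(1+fewest(21)=1+3=4, 1+fewest(17)=1+3=4, 1+fewest(11)=1+1=2) = 2
fewest(23) = min(1+fewest(22)=1+2=3, 1+fewest(18)=1+4=5, 1+fewest(12)=1+2=3) = 3
fewest(24) = min(1+fewest(23)=1+3=4, 1+fewest(19)=1+5=6, 1+fewest(13)=1+3=4) = 4
fewest(25) = min(1+fewest(24)=1+4=5, 1+fewest(20)=1+4=5, 1+fewest(14)=1+4=5) = 5
fewest(26) = min(1+fewest(25)=1+5=6, 1+fewest(21)=1+3=4, 1+fewest(15)=1+3=4) = 4
fewest(27) = min(1+fewest(26)=1+4=5, 1+fewest(22)=1+2=3, 1+fewest(16)=1+2=3) = 3
fewest(28) = min(1+fewest(27)=1+3=4, 1+fewest(23)=1+3=4, 1+fewest(17)=1+3=4) = 4
fewest(29) = min(1+fewest(28)=1+4=5, 1+fewest(24)=1+4=5, 1+fewest(18)=1+4=5) = 5
fewest(30) = min(1+fewest(29)=1+5=6, 1+fewest(25)=1+5=6, 1+fewest(19)=1+5=6) = 6
fewest(31) = min(1+fewest(30)=1+6=7, 1+fewest(26)=1+4=5, 1+fewest(20)=1+4=5) = 5
fewest(32) = min(1+fewest(31)=1+5=6, 1+fewest(27)=1+3=4, 1+fewest(21)=1+3=4) = 4
fewest(33) = min(1+fewest(32)=1+4=5, 1+fewest(28)=1+4=5, 1+fewest(22)=1+2=3) = 3
fewest(34) = min(1+fewest(33)=1+3=4, 1+fewest(29)=1+5=6, 1+fewest(23)=1+3=4) = 4

4


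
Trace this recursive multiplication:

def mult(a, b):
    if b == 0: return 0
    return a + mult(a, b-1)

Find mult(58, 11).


mult(58, 11) = 58 + mult(58, 10)
mult(58, 10) = 58 + mult(58, 9)
mult(58, 9) = 58 + mult(58, 8)
mult(58, 8) = 58 + mult(58, 7)
mult(58, 7) = 58 + mult(58, 6)
mult(58, 6) = 58 + mult(58, 5)
mult(58, 5) = 58 + mult(58, 4)
mult(58, 4) = 58 + mult(58, 3)
mult(58, 3) = 58 + mult(58, 2)
mult(58, 2) = 58 + mult(58, 1)
mult(58, 1) = 58 + mult(58, 0)
mult(58, 0) = 0  (base case)
Total: 58 + 58 + 58 + 58 + 58 + 58 + 58 + 58 + 58 + 58 + 58 + 0 = 638

638


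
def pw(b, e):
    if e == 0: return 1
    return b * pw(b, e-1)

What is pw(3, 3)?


pw(3, 3)
= 3 * pw(3, 2)
= 3 * 3 * pw(3, 1)
= 3 * 3 * 3 * pw(3, 0)
= 3 * 3 * 3 * 1
= 27

27


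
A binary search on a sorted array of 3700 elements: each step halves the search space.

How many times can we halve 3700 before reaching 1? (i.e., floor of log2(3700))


3700 / 2 = 1850
1850 / 2 = 925
925 / 2 = 462
462 / 2 = 231
231 / 2 = 115
115 / 2 = 57
57 / 2 = 28
28 / 2 = 14
14 / 2 = 7
7 / 2 = 3
3 / 2 = 1
Reached 1 after 11 halvings

11


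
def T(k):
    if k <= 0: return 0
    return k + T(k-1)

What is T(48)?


T(48)
= 48 + 47 + 46 + 45 + 44 + 43 + 42 + 41 + 40 + 39 + 38 + 37 + 36 + 35 + 34 + 33 + 32 + 31 + 30 + 29 + 28 + 27 + 26 + 25 + 24 + 23 + 22 + 21 + 20 + 19 + 18 + 17 + 16 + 15 + 14 + 13 + 12 + 11 + 10 + 9 + 8 + 7 + 6 + 5 + 4 + 3 + 2 + 1 + T(0)
= 48 + 47 + 46 + 45 + 44 + 43 + 42 + 41 + 40 + 39 + 38 + 37 + 36 + 35 + 34 + 33 + 32 + 31 + 30 + 29 + 28 + 27 + 26 + 25 + 24 + 23 + 22 + 21 + 20 + 19 + 18 + 17 + 16 + 15 + 14 + 13 + 12 + 11 + 10 + 9 + 8 + 7 + 6 + 5 + 4 + 3 + 2 + 1 + 0
= 1176

1176


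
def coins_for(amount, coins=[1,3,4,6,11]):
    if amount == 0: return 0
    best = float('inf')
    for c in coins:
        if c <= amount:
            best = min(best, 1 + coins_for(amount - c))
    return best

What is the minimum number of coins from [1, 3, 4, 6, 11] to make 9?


Building up with DP:
coins_for(0) = 0
coins_for(1) = min(1+coins_for(0)=1+0=1) = 1
coins_for(2) = min(1+coins_for(1)=1+1=2) = 2
coins_for(3) = min(1+coins_for(2)=1+2=3, 1+coins_for(0)=1+0=1) = 1
coins_for(4) = min(1+coins_for(3)=1+1=2, 1+coins_for(1)=1+1=2, 1+coins_for(0)=1+0=1) = 1
coins_for(5) = min(1+coins_for(4)=1+1=2, 1+coins_for(2)=1+2=3, 1+coins_for(1)=1+1=2) = 2
coins_for(6) = min(1+coins_for(5)=1+2=3, 1+coins_for(3)=1+1=2, 1+coins_for(2)=1+2=3, 1+coins_for(0)=1+0=1) = 1
coins_for(7) = min(1+coins_for(6)=1+1=2, 1+coins_for(4)=1+1=2, 1+coins_for(3)=1+1=2, 1+coins_for(1)=1+1=2) = 2
coins_for(8) = min(1+coins_for(7)=1+2=3, 1+coins_for(5)=1+2=3, 1+coins_for(4)=1+1=2, 1+coins_for(2)=1+2=3) = 2
coins_for(9) = min(1+coins_for(8)=1+2=3, 1+coins_for(6)=1+1=2, 1+coins_for(5)=1+2=3, 1+coins_for(3)=1+1=2) = 2

2


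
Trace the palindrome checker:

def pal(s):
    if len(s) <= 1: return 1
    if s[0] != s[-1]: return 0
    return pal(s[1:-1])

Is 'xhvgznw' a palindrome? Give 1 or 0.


pal('xhvgznw'): s[0]='x' != s[-1]='w' -> return 0
Result: 0 (not a palindrome)

0


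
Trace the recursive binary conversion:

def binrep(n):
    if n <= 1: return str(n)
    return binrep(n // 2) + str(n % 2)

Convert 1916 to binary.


binrep(1916) = binrep(958) + '0'
binrep(958) = binrep(479) + '0'
binrep(479) = binrep(239) + '1'
binrep(239) = binrep(119) + '1'
binrep(119) = binrep(59) + '1'
binrep(59) = binrep(29) + '1'
binrep(29) = binrep(14) + '1'
binrep(14) = binrep(7) + '0'
binrep(7) = binrep(3) + '1'
binrep(3) = binrep(1) + '1'
binrep(1) = '1'  (base case)
Concatenating: '1' + '1' + '1' + '0' + '1' + '1' + '1' + '1' + '1' + '0' + '0' = '11101111100'

11101111100


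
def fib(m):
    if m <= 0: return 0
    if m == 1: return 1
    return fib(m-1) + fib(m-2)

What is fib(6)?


Computing fib(6) bottom-up:
fib(0) = 0
fib(1) = 1
fib(2) = fib(1) + fib(0) = 1 + 0 = 1
fib(3) = fib(2) + fib(1) = 1 + 1 = 2
fib(4) = fib(3) + fib(2) = 2 + 1 = 3
fib(5) = fib(4) + fib(3) = 3 + 2 = 5
fib(6) = fib(5) + fib(4) = 5 + 3 = 8

8


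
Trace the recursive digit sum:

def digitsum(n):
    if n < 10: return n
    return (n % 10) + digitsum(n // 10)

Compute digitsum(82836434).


digitsum(82836434) = 4 + digitsum(8283643)
digitsum(8283643) = 3 + digitsum(828364)
digitsum(828364) = 4 + digitsum(82836)
digitsum(82836) = 6 + digitsum(8283)
digitsum(8283) = 3 + digitsum(828)
digitsum(828) = 8 + digitsum(82)
digitsum(82) = 2 + digitsum(8)
digitsum(8) = 8  (base case)
Total: 4 + 3 + 4 + 6 + 3 + 8 + 2 + 8 = 38

38


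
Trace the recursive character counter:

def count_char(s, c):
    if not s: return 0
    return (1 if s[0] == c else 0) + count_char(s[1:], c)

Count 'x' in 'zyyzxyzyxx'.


s[0]='z' != 'x' -> 0
s[0]='y' != 'x' -> 0
s[0]='y' != 'x' -> 0
s[0]='z' != 'x' -> 0
s[0]='x' == 'x' -> 1
s[0]='y' != 'x' -> 0
s[0]='z' != 'x' -> 0
s[0]='y' != 'x' -> 0
s[0]='x' == 'x' -> 1
s[0]='x' == 'x' -> 1
Sum: 0 + 0 + 0 + 0 + 1 + 0 + 0 + 0 + 1 + 1 = 3

3


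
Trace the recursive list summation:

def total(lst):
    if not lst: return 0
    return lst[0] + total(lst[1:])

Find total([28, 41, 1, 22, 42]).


total([28, 41, 1, 22, 42]) = 28 + total([41, 1, 22, 42])
total([41, 1, 22, 42]) = 41 + total([1, 22, 42])
total([1, 22, 42]) = 1 + total([22, 42])
total([22, 42]) = 22 + total([42])
total([42]) = 42 + total([])
total([]) = 0  (base case)
Total: 28 + 41 + 1 + 22 + 42 + 0 = 134

134


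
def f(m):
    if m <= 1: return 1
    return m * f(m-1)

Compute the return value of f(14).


f(14)
= 14 * f(13)
= 14 * 13 * f(12)
= 14 * 13 * 12 * f(11)
= 14 * 13 * 12 * 11 * f(10)
= 14 * 13 * 12 * 11 * 10 * f(9)
= 14 * 13 * 12 * 11 * 10 * 9 * f(8)
= 14 * 13 * 12 * 11 * 10 * 9 * 8 * f(7)
= 14 * 13 * 12 * 11 * 10 * 9 * 8 * 7 * f(6)
= 14 * 13 * 12 * 11 * 10 * 9 * 8 * 7 * 6 * f(5)
= 14 * 13 * 12 * 11 * 10 * 9 * 8 * 7 * 6 * 5 * f(4)
= 14 * 13 * 12 * 11 * 10 * 9 * 8 * 7 * 6 * 5 * 4 * f(3)
= 14 * 13 * 12 * 11 * 10 * 9 * 8 * 7 * 6 * 5 * 4 * 3 * f(2)
= 14 * 13 * 12 * 11 * 10 * 9 * 8 * 7 * 6 * 5 * 4 * 3 * 2 * f(1)
= 14 * 13 * 12 * 11 * 10 * 9 * 8 * 7 * 6 * 5 * 4 * 3 * 2 * 1
= 87178291200

87178291200


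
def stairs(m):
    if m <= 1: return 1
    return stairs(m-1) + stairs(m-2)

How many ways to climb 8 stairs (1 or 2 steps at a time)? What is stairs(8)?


Building up from base cases:
stairs(0) = 1
stairs(1) = 1
stairs(2) = stairs(1) + stairs(0) = 1 + 1 = 2
stairs(3) = stairs(2) + stairs(1) = 2 + 1 = 3
stairs(4) = stairs(3) + stairs(2) = 3 + 2 = 5
stairs(5) = stairs(4) + stairs(3) = 5 + 3 = 8
stairs(6) = stairs(5) + stairs(4) = 8 + 5 = 13
stairs(7) = stairs(6) + stairs(5) = 13 + 8 = 21
stairs(8) = stairs(7) + stairs(6) = 21 + 13 = 34

34


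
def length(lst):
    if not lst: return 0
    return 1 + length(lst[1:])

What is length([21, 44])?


length([21, 44]) = 1 + length([44])
length([44]) = 1 + length([])
length([]) = 0  (base case)
Unwinding: 1 + 1 + 0 = 2

2


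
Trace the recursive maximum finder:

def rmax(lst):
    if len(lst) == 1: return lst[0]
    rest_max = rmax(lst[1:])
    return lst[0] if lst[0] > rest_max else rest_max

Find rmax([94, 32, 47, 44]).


rmax([94, 32, 47, 44]): compare 94 with rmax([32, 47, 44])
rmax([32, 47, 44]): compare 32 with rmax([47, 44])
rmax([47, 44]): compare 47 with rmax([44])
rmax([44]) = 44  (base case)
Compare 47 with 44 -> 47
Compare 32 with 47 -> 47
Compare 94 with 47 -> 94

94


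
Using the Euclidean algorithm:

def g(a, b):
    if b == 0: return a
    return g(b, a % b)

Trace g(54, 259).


g(54, 259) = g(259, 54)
g(259, 54) = g(54, 43)
g(54, 43) = g(43, 11)
g(43, 11) = g(11, 10)
g(11, 10) = g(10, 1)
g(10, 1) = g(1, 0)
g(1, 0) = 1  (base case)

1


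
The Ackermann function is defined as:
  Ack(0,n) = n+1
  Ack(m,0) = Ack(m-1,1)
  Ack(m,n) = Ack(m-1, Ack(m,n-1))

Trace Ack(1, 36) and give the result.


Ack(1, 36) = Ack(0, Ack(1, 35))
  Ack(1, 35) = Ack(0, Ack(1, 34))
    Ack(1, 34) = Ack(0, Ack(1, 33))
      Ack(1, 33) = Ack(0, Ack(1, 32))
        Ack(1, 32) = Ack(0, Ack(1, 31))
          Ack(1, 31) = Ack(0, Ack(1, 30))
          Ack(1, 30) = Ack(0, Ack(1, 29))
          Ack(1, 29) = Ack(0, Ack(1, 28))
          Ack(1, 28) = Ack(0, Ack(1, 27))
          Ack(1, 27) = Ack(0, Ack(1, 26))
          Ack(1, 26) = Ack(0, Ack(1, 25))
          Ack(1, 25) = Ack(0, Ack(1, 24))
          Ack(1, 24) = Ack(0, Ack(1, 23))
          Ack(1, 23) = Ack(0, Ack(1, 22))
          Ack(1, 22) = Ack(0, Ack(1, 21))
          Ack(1, 21) = Ack(0, Ack(1, 20))
          Ack(1, 20) = Ack(0, Ack(1, 19))
          Ack(1, 19) = Ack(0, Ack(1, 18))
          Ack(1, 18) = Ack(0, Ack(1, 17))
          Ack(1, 17) = Ack(0, Ack(1, 16))
          Ack(1, 16) = Ack(0, Ack(1, 15))
          Ack(1, 15) = Ack(0, Ack(1, 14))
          Ack(1, 14) = Ack(0, Ack(1, 13))
          Ack(1, 13) = Ack(0, Ack(1, 12))
          Ack(1, 12) = Ack(0, Ack(1, 11))
... (trace truncated)
Result: Ack(1, 36) = 38

38


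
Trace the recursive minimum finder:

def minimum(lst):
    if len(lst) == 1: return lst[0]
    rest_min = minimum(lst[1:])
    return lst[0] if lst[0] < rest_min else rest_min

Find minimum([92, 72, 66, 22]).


minimum([92, 72, 66, 22]): compare 92 with minimum([72, 66, 22])
minimum([72, 66, 22]): compare 72 with minimum([66, 22])
minimum([66, 22]): compare 66 with minimum([22])
minimum([22]) = 22  (base case)
Compare 66 with 22 -> 22
Compare 72 with 22 -> 22
Compare 92 with 22 -> 22

22


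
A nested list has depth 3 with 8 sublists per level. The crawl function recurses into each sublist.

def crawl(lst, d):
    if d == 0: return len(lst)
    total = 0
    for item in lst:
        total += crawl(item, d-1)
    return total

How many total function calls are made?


At depth 0 (root): 1 call
At depth 1: each of 1 parents calls crawl on 8 children = 8 calls
At depth 2: each of 8 parents calls crawl on 8 children = 64 calls
At depth 3: each of 64 parents calls crawl on 8 children = 512 calls
Total: 1 + 8 + 64 + 512 = 585

585


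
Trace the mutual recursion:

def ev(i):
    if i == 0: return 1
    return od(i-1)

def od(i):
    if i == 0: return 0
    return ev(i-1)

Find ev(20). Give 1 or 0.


ev(20) = od(19)
od(19) = ev(18)
ev(18) = od(17)
od(17) = ev(16)
ev(16) = od(15)
od(15) = ev(14)
ev(14) = od(13)
od(13) = ev(12)
ev(12) = od(11)
od(11) = ev(10)
ev(10) = od(9)
od(9) = ev(8)
ev(8) = od(7)
od(7) = ev(6)
ev(6) = od(5)
od(5) = ev(4)
ev(4) = od(3)
od(3) = ev(2)
ev(2) = od(1)
od(1) = ev(0)
ev(0) = 1  (base case)
Result: 1

1


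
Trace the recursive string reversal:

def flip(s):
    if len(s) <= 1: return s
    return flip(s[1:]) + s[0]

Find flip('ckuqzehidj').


flip('ckuqzehidj') = flip('kuqzehidj') + 'c'
flip('kuqzehidj') = flip('uqzehidj') + 'k'
flip('uqzehidj') = flip('qzehidj') + 'u'
flip('qzehidj') = flip('zehidj') + 'q'
flip('zehidj') = flip('ehidj') + 'z'
flip('ehidj') = flip('hidj') + 'e'
flip('hidj') = flip('idj') + 'h'
flip('idj') = flip('dj') + 'i'
flip('dj') = flip('j') + 'd'
flip('j') = 'j'  (base case)
Concatenating: 'j' + 'd' + 'i' + 'h' + 'e' + 'z' + 'q' + 'u' + 'k' + 'c' = 'jdihezqukc'

jdihezqukc


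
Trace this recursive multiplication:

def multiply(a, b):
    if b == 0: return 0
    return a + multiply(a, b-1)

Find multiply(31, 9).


multiply(31, 9) = 31 + multiply(31, 8)
multiply(31, 8) = 31 + multiply(31, 7)
multiply(31, 7) = 31 + multiply(31, 6)
multiply(31, 6) = 31 + multiply(31, 5)
multiply(31, 5) = 31 + multiply(31, 4)
multiply(31, 4) = 31 + multiply(31, 3)
multiply(31, 3) = 31 + multiply(31, 2)
multiply(31, 2) = 31 + multiply(31, 1)
multiply(31, 1) = 31 + multiply(31, 0)
multiply(31, 0) = 0  (base case)
Total: 31 + 31 + 31 + 31 + 31 + 31 + 31 + 31 + 31 + 0 = 279

279


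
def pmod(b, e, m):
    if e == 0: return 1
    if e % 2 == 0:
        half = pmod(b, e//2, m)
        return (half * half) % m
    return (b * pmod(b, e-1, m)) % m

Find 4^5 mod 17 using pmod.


pmod(4, 5, 17): e is odd, compute pmod(4, 4, 17)
  pmod(4, 4, 17): e is even, compute pmod(4, 2, 17)
    pmod(4, 2, 17): e is even, compute pmod(4, 1, 17)
      pmod(4, 1, 17): e is odd, compute pmod(4, 0, 17)
        pmod(4, 0, 17) = 1
      (4 * 1) % 17 = 4
    half=4, (4*4) % 17 = 16
  half=16, (16*16) % 17 = 1
(4 * 1) % 17 = 4

4


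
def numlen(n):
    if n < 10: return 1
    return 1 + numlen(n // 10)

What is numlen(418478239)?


numlen(418478239) = 1 + numlen(41847823)
numlen(41847823) = 1 + numlen(4184782)
numlen(4184782) = 1 + numlen(418478)
numlen(418478) = 1 + numlen(41847)
numlen(41847) = 1 + numlen(4184)
numlen(4184) = 1 + numlen(418)
numlen(418) = 1 + numlen(41)
numlen(41) = 1 + numlen(4)
numlen(4) = 1  (base case: 4 < 10)
Unwinding: 1 + 1 + 1 + 1 + 1 + 1 + 1 + 1 + 1 = 9

9


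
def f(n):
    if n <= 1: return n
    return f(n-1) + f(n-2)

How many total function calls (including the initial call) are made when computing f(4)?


Let C(n) = total calls for f(n)
C(0) = 1, C(1) = 1
C(2) = 1 + C(1) + C(0) = 1 + 1 + 1 = 3
C(3) = 1 + C(2) + C(1) = 1 + 3 + 1 = 5
C(4) = 1 + C(3) + C(2) = 1 + 5 + 3 = 9

9


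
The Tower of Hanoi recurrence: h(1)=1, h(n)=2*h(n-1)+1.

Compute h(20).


h(20) = 2 * h(19) + 1
h(19) = 2 * h(18) + 1
h(18) = 2 * h(17) + 1
h(17) = 2 * h(16) + 1
h(16) = 2 * h(15) + 1
h(15) = 2 * h(14) + 1
h(14) = 2 * h(13) + 1
h(13) = 2 * h(12) + 1
h(12) = 2 * h(11) + 1
h(11) = 2 * h(10) + 1
h(10) = 2 * h(9) + 1
h(9) = 2 * h(8) + 1
h(8) = 2 * h(7) + 1
h(7) = 2 * h(6) + 1
h(6) = 2 * h(5) + 1
h(5) = 2 * h(4) + 1
h(4) = 2 * h(3) + 1
h(3) = 2 * h(2) + 1
h(2) = 2 * h(1) + 1
h(1) = 1  (base case)
h(2) = 2 * 1 + 1 = 3
h(3) = 2 * 3 + 1 = 7
h(4) = 2 * 7 + 1 = 15
h(5) = 2 * 15 + 1 = 31
h(6) = 2 * 31 + 1 = 63
h(7) = 2 * 63 + 1 = 127
h(8) = 2 * 127 + 1 = 255
h(9) = 2 * 255 + 1 = 511
h(10) = 2 * 511 + 1 = 1023
h(11) = 2 * 1023 + 1 = 2047
h(12) = 2 * 2047 + 1 = 4095
h(13) = 2 * 4095 + 1 = 8191
h(14) = 2 * 8191 + 1 = 16383
h(15) = 2 * 16383 + 1 = 32767
h(16) = 2 * 32767 + 1 = 65535
h(17) = 2 * 65535 + 1 = 131071
h(18) = 2 * 131071 + 1 = 262143
h(19) = 2 * 262143 + 1 = 524287
h(20) = 2 * 524287 + 1 = 1048575

1048575


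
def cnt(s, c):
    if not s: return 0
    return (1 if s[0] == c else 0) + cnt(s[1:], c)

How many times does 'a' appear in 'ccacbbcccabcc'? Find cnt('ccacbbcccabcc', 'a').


s[0]='c' != 'a' -> 0
s[0]='c' != 'a' -> 0
s[0]='a' == 'a' -> 1
s[0]='c' != 'a' -> 0
s[0]='b' != 'a' -> 0
s[0]='b' != 'a' -> 0
s[0]='c' != 'a' -> 0
s[0]='c' != 'a' -> 0
s[0]='c' != 'a' -> 0
s[0]='a' == 'a' -> 1
s[0]='b' != 'a' -> 0
s[0]='c' != 'a' -> 0
s[0]='c' != 'a' -> 0
Sum: 0 + 0 + 1 + 0 + 0 + 0 + 0 + 0 + 0 + 1 + 0 + 0 + 0 = 2

2


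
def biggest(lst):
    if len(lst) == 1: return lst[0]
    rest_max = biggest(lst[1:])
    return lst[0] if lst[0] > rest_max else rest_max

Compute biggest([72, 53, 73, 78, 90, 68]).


biggest([72, 53, 73, 78, 90, 68]): compare 72 with biggest([53, 73, 78, 90, 68])
biggest([53, 73, 78, 90, 68]): compare 53 with biggest([73, 78, 90, 68])
biggest([73, 78, 90, 68]): compare 73 with biggest([78, 90, 68])
biggest([78, 90, 68]): compare 78 with biggest([90, 68])
biggest([90, 68]): compare 90 with biggest([68])
biggest([68]) = 68  (base case)
Compare 90 with 68 -> 90
Compare 78 with 90 -> 90
Compare 73 with 90 -> 90
Compare 53 with 90 -> 90
Compare 72 with 90 -> 90

90


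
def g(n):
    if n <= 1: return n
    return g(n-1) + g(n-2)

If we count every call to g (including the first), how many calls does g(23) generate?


Let C(n) = total calls for g(n)
C(0) = 1, C(1) = 1
C(2) = 1 + C(1) + C(0) = 1 + 1 + 1 = 3
C(3) = 1 + C(2) + C(1) = 1 + 3 + 1 = 5
C(4) = 1 + C(3) + C(2) = 1 + 5 + 3 = 9
C(5) = 1 + C(4) + C(3) = 1 + 9 + 5 = 15
C(6) = 1 + C(5) + C(4) = 1 + 15 + 9 = 25
C(7) = 1 + C(6) + C(5) = 1 + 25 + 15 = 41
C(8) = 1 + C(7) + C(6) = 1 + 41 + 25 = 67
C(9) = 1 + C(8) + C(7) = 1 + 67 + 41 = 109
C(10) = 1 + C(9) + C(8) = 1 + 109 + 67 = 177
C(11) = 1 + C(10) + C(9) = 1 + 177 + 109 = 287
C(12) = 1 + C(11) + C(10) = 1 + 287 + 177 = 465
C(13) = 1 + C(12) + C(11) = 1 + 465 + 287 = 753
C(14) = 1 + C(13) + C(12) = 1 + 753 + 465 = 1219
C(15) = 1 + C(14) + C(13) = 1 + 1219 + 753 = 1973
C(16) = 1 + C(15) + C(14) = 1 + 1973 + 1219 = 3193
C(17) = 1 + C(16) + C(15) = 1 + 3193 + 1973 = 5167
C(18) = 1 + C(17) + C(16) = 1 + 5167 + 3193 = 8361
C(19) = 1 + C(18) + C(17) = 1 + 8361 + 5167 = 13529
C(20) = 1 + C(19) + C(18) = 1 + 13529 + 8361 = 21891
C(21) = 1 + C(20) + C(19) = 1 + 21891 + 13529 = 35421
C(22) = 1 + C(21) + C(20) = 1 + 35421 + 21891 = 57313
C(23) = 1 + C(22) + C(21) = 1 + 57313 + 35421 = 92735

92735


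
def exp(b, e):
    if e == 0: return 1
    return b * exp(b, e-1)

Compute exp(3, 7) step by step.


exp(3, 7)
= 3 * exp(3, 6)
= 3 * 3 * exp(3, 5)
= 3 * 3 * 3 * exp(3, 4)
= 3 * 3 * 3 * 3 * exp(3, 3)
= 3 * 3 * 3 * 3 * 3 * exp(3, 2)
= 3 * 3 * 3 * 3 * 3 * 3 * exp(3, 1)
= 3 * 3 * 3 * 3 * 3 * 3 * 3 * exp(3, 0)
= 3 * 3 * 3 * 3 * 3 * 3 * 3 * 1
= 2187

2187


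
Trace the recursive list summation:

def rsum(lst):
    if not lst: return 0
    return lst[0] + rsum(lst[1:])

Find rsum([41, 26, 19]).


rsum([41, 26, 19]) = 41 + rsum([26, 19])
rsum([26, 19]) = 26 + rsum([19])
rsum([19]) = 19 + rsum([])
rsum([]) = 0  (base case)
Total: 41 + 26 + 19 + 0 = 86

86


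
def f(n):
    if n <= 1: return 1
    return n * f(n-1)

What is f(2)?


f(2)
= 2 * f(1)
= 2 * 1
= 2

2


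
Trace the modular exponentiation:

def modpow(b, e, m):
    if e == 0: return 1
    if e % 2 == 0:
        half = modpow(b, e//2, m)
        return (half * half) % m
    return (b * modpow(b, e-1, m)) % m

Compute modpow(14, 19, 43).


modpow(14, 19, 43): e is odd, compute modpow(14, 18, 43)
  modpow(14, 18, 43): e is even, compute modpow(14, 9, 43)
    modpow(14, 9, 43): e is odd, compute modpow(14, 8, 43)
      modpow(14, 8, 43): e is even, compute modpow(14, 4, 43)
        modpow(14, 4, 43): e is even, compute modpow(14, 2, 43)
          modpow(14, 2, 43): e is even, compute modpow(14, 1, 43)
          modpow(14, 1, 43): e is odd, compute modpow(14, 0, 43)
          modpow(14, 0, 43) = 1
          (14 * 1) % 43 = 14
          half=14, (14*14) % 43 = 24
        half=24, (24*24) % 43 = 17
      half=17, (17*17) % 43 = 31
    (14 * 31) % 43 = 4
  half=4, (4*4) % 43 = 16
(14 * 16) % 43 = 9

9


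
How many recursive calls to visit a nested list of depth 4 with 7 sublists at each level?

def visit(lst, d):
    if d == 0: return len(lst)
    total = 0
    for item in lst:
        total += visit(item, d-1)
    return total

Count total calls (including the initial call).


At depth 0 (root): 1 call
At depth 1: each of 1 parents calls visit on 7 children = 7 calls
At depth 2: each of 7 parents calls visit on 7 children = 49 calls
At depth 3: each of 49 parents calls visit on 7 children = 343 calls
At depth 4: each of 343 parents calls visit on 7 children = 2401 calls
Total: 1 + 7 + 49 + 343 + 2401 = 2801

2801


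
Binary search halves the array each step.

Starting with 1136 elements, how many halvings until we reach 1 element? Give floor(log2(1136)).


1136 / 2 = 568
568 / 2 = 284
284 / 2 = 142
142 / 2 = 71
71 / 2 = 35
35 / 2 = 17
17 / 2 = 8
8 / 2 = 4
4 / 2 = 2
2 / 2 = 1
Reached 1 after 10 halvings

10


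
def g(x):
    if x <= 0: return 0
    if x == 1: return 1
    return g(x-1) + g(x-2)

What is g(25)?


Computing g(25) bottom-up:
g(0) = 0
g(1) = 1
g(2) = g(1) + g(0) = 1 + 0 = 1
g(3) = g(2) + g(1) = 1 + 1 = 2
g(4) = g(3) + g(2) = 2 + 1 = 3
g(5) = g(4) + g(3) = 3 + 2 = 5
g(6) = g(5) + g(4) = 5 + 3 = 8
g(7) = g(6) + g(5) = 8 + 5 = 13
g(8) = g(7) + g(6) = 13 + 8 = 21
g(9) = g(8) + g(7) = 21 + 13 = 34
g(10) = g(9) + g(8) = 34 + 21 = 55
g(11) = g(10) + g(9) = 55 + 34 = 89
g(12) = g(11) + g(10) = 89 + 55 = 144
g(13) = g(12) + g(11) = 144 + 89 = 233
g(14) = g(13) + g(12) = 233 + 144 = 377
g(15) = g(14) + g(13) = 377 + 233 = 610
g(16) = g(15) + g(14) = 610 + 377 = 987
g(17) = g(16) + g(15) = 987 + 610 = 1597
g(18) = g(17) + g(16) = 1597 + 987 = 2584
g(19) = g(18) + g(17) = 2584 + 1597 = 4181
g(20) = g(19) + g(18) = 4181 + 2584 = 6765
g(21) = g(20) + g(19) = 6765 + 4181 = 10946
g(22) = g(21) + g(20) = 10946 + 6765 = 17711
g(23) = g(22) + g(21) = 17711 + 10946 = 28657
g(24) = g(23) + g(22) = 28657 + 17711 = 46368
g(25) = g(24) + g(23) = 46368 + 28657 = 75025

75025


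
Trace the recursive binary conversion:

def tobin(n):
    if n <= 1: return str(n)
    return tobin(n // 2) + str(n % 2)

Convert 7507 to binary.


tobin(7507) = tobin(3753) + '1'
tobin(3753) = tobin(1876) + '1'
tobin(1876) = tobin(938) + '0'
tobin(938) = tobin(469) + '0'
tobin(469) = tobin(234) + '1'
tobin(234) = tobin(117) + '0'
tobin(117) = tobin(58) + '1'
tobin(58) = tobin(29) + '0'
tobin(29) = tobin(14) + '1'
tobin(14) = tobin(7) + '0'
tobin(7) = tobin(3) + '1'
tobin(3) = tobin(1) + '1'
tobin(1) = '1'  (base case)
Concatenating: '1' + '1' + '1' + '0' + '1' + '0' + '1' + '0' + '1' + '0' + '0' + '1' + '1' = '1110101010011'

1110101010011


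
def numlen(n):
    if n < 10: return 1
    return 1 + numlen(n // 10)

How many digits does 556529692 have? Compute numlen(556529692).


numlen(556529692) = 1 + numlen(55652969)
numlen(55652969) = 1 + numlen(5565296)
numlen(5565296) = 1 + numlen(556529)
numlen(556529) = 1 + numlen(55652)
numlen(55652) = 1 + numlen(5565)
numlen(5565) = 1 + numlen(556)
numlen(556) = 1 + numlen(55)
numlen(55) = 1 + numlen(5)
numlen(5) = 1  (base case: 5 < 10)
Unwinding: 1 + 1 + 1 + 1 + 1 + 1 + 1 + 1 + 1 = 9

9


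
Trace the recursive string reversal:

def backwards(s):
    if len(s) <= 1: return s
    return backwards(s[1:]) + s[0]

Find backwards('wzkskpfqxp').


backwards('wzkskpfqxp') = backwards('zkskpfqxp') + 'w'
backwards('zkskpfqxp') = backwards('kskpfqxp') + 'z'
backwards('kskpfqxp') = backwards('skpfqxp') + 'k'
backwards('skpfqxp') = backwards('kpfqxp') + 's'
backwards('kpfqxp') = backwards('pfqxp') + 'k'
backwards('pfqxp') = backwards('fqxp') + 'p'
backwards('fqxp') = backwards('qxp') + 'f'
backwards('qxp') = backwards('xp') + 'q'
backwards('xp') = backwards('p') + 'x'
backwards('p') = 'p'  (base case)
Concatenating: 'p' + 'x' + 'q' + 'f' + 'p' + 'k' + 's' + 'k' + 'z' + 'w' = 'pxqfpkskzw'

pxqfpkskzw


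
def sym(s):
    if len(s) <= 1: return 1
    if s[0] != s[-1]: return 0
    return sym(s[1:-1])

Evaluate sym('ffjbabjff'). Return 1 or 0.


sym('ffjbabjff'): s[0]='f' == s[-1]='f' -> check sym('fjbabjf')
sym('fjbabjf'): s[0]='f' == s[-1]='f' -> check sym('jbabj')
sym('jbabj'): s[0]='j' == s[-1]='j' -> check sym('bab')
sym('bab'): s[0]='b' == s[-1]='b' -> check sym('a')
sym('a'): len <= 1 -> return 1  (base case)
Result: 1 (palindrome)

1


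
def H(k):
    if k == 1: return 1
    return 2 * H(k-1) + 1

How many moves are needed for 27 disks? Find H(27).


H(27) = 2 * H(26) + 1
H(26) = 2 * H(25) + 1
H(25) = 2 * H(24) + 1
H(24) = 2 * H(23) + 1
H(23) = 2 * H(22) + 1
H(22) = 2 * H(21) + 1
H(21) = 2 * H(20) + 1
H(20) = 2 * H(19) + 1
H(19) = 2 * H(18) + 1
H(18) = 2 * H(17) + 1
H(17) = 2 * H(16) + 1
H(16) = 2 * H(15) + 1
H(15) = 2 * H(14) + 1
H(14) = 2 * H(13) + 1
H(13) = 2 * H(12) + 1
H(12) = 2 * H(11) + 1
H(11) = 2 * H(10) + 1
H(10) = 2 * H(9) + 1
H(9) = 2 * H(8) + 1
H(8) = 2 * H(7) + 1
H(7) = 2 * H(6) + 1
H(6) = 2 * H(5) + 1
H(5) = 2 * H(4) + 1
H(4) = 2 * H(3) + 1
H(3) = 2 * H(2) + 1
H(2) = 2 * H(1) + 1
H(1) = 1  (base case)
H(2) = 2 * 1 + 1 = 3
H(3) = 2 * 3 + 1 = 7
H(4) = 2 * 7 + 1 = 15
H(5) = 2 * 15 + 1 = 31
H(6) = 2 * 31 + 1 = 63
H(7) = 2 * 63 + 1 = 127
H(8) = 2 * 127 + 1 = 255
H(9) = 2 * 255 + 1 = 511
H(10) = 2 * 511 + 1 = 1023
H(11) = 2 * 1023 + 1 = 2047
H(12) = 2 * 2047 + 1 = 4095
H(13) = 2 * 4095 + 1 = 8191
H(14) = 2 * 8191 + 1 = 16383
H(15) = 2 * 16383 + 1 = 32767
H(16) = 2 * 32767 + 1 = 65535
H(17) = 2 * 65535 + 1 = 131071
H(18) = 2 * 131071 + 1 = 262143
H(19) = 2 * 262143 + 1 = 524287
H(20) = 2 * 524287 + 1 = 1048575
H(21) = 2 * 1048575 + 1 = 2097151
H(22) = 2 * 2097151 + 1 = 4194303
H(23) = 2 * 4194303 + 1 = 8388607
H(24) = 2 * 8388607 + 1 = 16777215
H(25) = 2 * 16777215 + 1 = 33554431
H(26) = 2 * 33554431 + 1 = 67108863
H(27) = 2 * 67108863 + 1 = 134217727

134217727
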